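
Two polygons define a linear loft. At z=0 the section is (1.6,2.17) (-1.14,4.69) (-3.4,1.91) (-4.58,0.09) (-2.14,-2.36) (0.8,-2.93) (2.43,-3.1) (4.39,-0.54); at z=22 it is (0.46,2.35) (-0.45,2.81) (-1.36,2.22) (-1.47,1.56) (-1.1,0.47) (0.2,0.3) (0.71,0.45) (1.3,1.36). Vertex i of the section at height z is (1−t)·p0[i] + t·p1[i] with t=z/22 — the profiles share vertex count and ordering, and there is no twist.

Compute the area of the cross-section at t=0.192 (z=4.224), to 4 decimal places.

Cross-section at t=0.192: each vertex is (1-t)·p0[i] + t·p1[i].
  v1: (1-0.192)·(1.6,2.17) + 0.192·(0.46,2.35) = (1.3811,2.2046)
  v2: (1-0.192)·(-1.14,4.69) + 0.192·(-0.45,2.81) = (-1.0075,4.3290)
  v3: (1-0.192)·(-3.4,1.91) + 0.192·(-1.36,2.22) = (-3.0083,1.9695)
  v4: (1-0.192)·(-4.58,0.09) + 0.192·(-1.47,1.56) = (-3.9829,0.3722)
  v5: (1-0.192)·(-2.14,-2.36) + 0.192·(-1.1,0.47) = (-1.9403,-1.8166)
  v6: (1-0.192)·(0.8,-2.93) + 0.192·(0.2,0.3) = (0.6848,-2.3098)
  v7: (1-0.192)·(2.43,-3.1) + 0.192·(0.71,0.45) = (2.0998,-2.4184)
  v8: (1-0.192)·(4.39,-0.54) + 0.192·(1.3,1.36) = (3.7967,-0.1752)
Shoelace sum Σ(x_i·y_{i+1} − x_{i+1}·y_i):
  i=1: 1.3811·4.3290 − -1.0075·2.2046 = +8.2001 (running +8.2001)
  i=2: -1.0075·1.9695 − -3.0083·4.3290 = +11.0388 (running +19.2389)
  i=3: -3.0083·0.3722 − -3.9829·1.9695 = +6.7245 (running +25.9634)
  i=4: -3.9829·-1.8166 − -1.9403·0.3722 = +7.9577 (running +33.9211)
  i=5: -1.9403·-2.3098 − 0.6848·-1.8166 = +5.7259 (running +39.6470)
  i=6: 0.6848·-2.4184 − 2.0998·-2.3098 = +3.1940 (running +42.8410)
  i=7: 2.0998·-0.1752 − 3.7967·-2.4184 = +8.8141 (running +51.6551)
  i=8: 3.7967·2.2046 − 1.3811·-0.1752 = +8.6121 (running +60.2672)
Area = |Σ|/2 = |60.2672|/2 = 30.1336

Area at t=0.192: 30.1336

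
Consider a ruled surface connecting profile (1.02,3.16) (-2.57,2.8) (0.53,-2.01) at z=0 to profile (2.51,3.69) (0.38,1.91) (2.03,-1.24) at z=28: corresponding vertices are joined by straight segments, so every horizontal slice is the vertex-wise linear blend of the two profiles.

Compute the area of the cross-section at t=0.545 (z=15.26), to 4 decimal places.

Cross-section at t=0.545: each vertex is (1-t)·p0[i] + t·p1[i].
  v1: (1-0.545)·(1.02,3.16) + 0.545·(2.51,3.69) = (1.8320,3.4489)
  v2: (1-0.545)·(-2.57,2.8) + 0.545·(0.38,1.91) = (-0.9622,2.3149)
  v3: (1-0.545)·(0.53,-2.01) + 0.545·(2.03,-1.24) = (1.3475,-1.5903)
Shoelace sum Σ(x_i·y_{i+1} − x_{i+1}·y_i):
  i=1: 1.8320·2.3149 − -0.9622·3.4489 = +7.5598 (running +7.5598)
  i=2: -0.9622·-1.5903 − 1.3475·2.3149 = -1.5891 (running +5.9707)
  i=3: 1.3475·3.4489 − 1.8320·-1.5903 = +7.5609 (running +13.5316)
Area = |Σ|/2 = |13.5316|/2 = 6.7658

Area at t=0.545: 6.7658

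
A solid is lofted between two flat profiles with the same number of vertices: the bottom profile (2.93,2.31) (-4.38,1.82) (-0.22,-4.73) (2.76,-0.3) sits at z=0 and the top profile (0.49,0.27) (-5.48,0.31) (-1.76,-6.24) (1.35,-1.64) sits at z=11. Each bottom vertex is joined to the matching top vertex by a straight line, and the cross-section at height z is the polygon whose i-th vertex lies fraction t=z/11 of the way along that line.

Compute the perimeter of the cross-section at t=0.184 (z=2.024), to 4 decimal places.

Perimeter at t=0.184: 22.6502

Cross-section at t=0.184: each vertex is (1-t)·p0[i] + t·p1[i].
  v1: (1-0.184)·(2.93,2.31) + 0.184·(0.49,0.27) = (2.4810,1.9346)
  v2: (1-0.184)·(-4.38,1.82) + 0.184·(-5.48,0.31) = (-4.5824,1.5422)
  v3: (1-0.184)·(-0.22,-4.73) + 0.184·(-1.76,-6.24) = (-0.5034,-5.0078)
  v4: (1-0.184)·(2.76,-0.3) + 0.184·(1.35,-1.64) = (2.5006,-0.5466)
Perimeter = Σ |v_{i+1} − v_i|:
  edge 1→2: √(-7.0634² + -0.3925²) = 7.0743 (running 7.0743)
  edge 2→3: √(4.0790² + -6.5500²) = 7.7163 (running 14.7906)
  edge 3→4: √(3.0039² + 4.4613²) = 5.3783 (running 20.1690)
  edge 4→1: √(-0.0195² + 2.4812²) = 2.4813 (running 22.6502)
Perimeter = 22.6502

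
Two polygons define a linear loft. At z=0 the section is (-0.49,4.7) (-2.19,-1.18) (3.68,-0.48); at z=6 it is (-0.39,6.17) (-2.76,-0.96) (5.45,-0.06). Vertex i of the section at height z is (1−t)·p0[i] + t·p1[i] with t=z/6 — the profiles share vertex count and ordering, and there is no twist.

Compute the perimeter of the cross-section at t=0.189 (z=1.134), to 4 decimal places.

Cross-section at t=0.189: each vertex is (1-t)·p0[i] + t·p1[i].
  v1: (1-0.189)·(-0.49,4.7) + 0.189·(-0.39,6.17) = (-0.4711,4.9778)
  v2: (1-0.189)·(-2.19,-1.18) + 0.189·(-2.76,-0.96) = (-2.2977,-1.1384)
  v3: (1-0.189)·(3.68,-0.48) + 0.189·(5.45,-0.06) = (4.0145,-0.4006)
Perimeter = Σ |v_{i+1} − v_i|:
  edge 1→2: √(-1.8266² + -6.1162²) = 6.3832 (running 6.3832)
  edge 2→3: √(6.3123² + 0.7378²) = 6.3552 (running 12.7384)
  edge 3→1: √(-4.4856² + 5.3784²) = 7.0035 (running 19.7419)
Perimeter = 19.7419

Perimeter at t=0.189: 19.7419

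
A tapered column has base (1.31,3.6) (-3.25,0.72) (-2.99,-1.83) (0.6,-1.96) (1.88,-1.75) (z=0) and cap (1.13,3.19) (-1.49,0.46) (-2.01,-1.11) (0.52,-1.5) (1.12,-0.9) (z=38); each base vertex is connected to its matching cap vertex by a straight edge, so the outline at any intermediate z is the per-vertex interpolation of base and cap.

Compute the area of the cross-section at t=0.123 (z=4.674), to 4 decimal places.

Cross-section at t=0.123: each vertex is (1-t)·p0[i] + t·p1[i].
  v1: (1-0.123)·(1.31,3.6) + 0.123·(1.13,3.19) = (1.2879,3.5496)
  v2: (1-0.123)·(-3.25,0.72) + 0.123·(-1.49,0.46) = (-3.0335,0.6880)
  v3: (1-0.123)·(-2.99,-1.83) + 0.123·(-2.01,-1.11) = (-2.8695,-1.7414)
  v4: (1-0.123)·(0.6,-1.96) + 0.123·(0.52,-1.5) = (0.5902,-1.9034)
  v5: (1-0.123)·(1.88,-1.75) + 0.123·(1.12,-0.9) = (1.7865,-1.6455)
Shoelace sum Σ(x_i·y_{i+1} − x_{i+1}·y_i):
  i=1: 1.2879·0.6880 − -3.0335·3.5496 = +11.6538 (running +11.6538)
  i=2: -3.0335·-1.7414 − -2.8695·0.6880 = +7.2569 (running +18.9107)
  i=3: -2.8695·-1.9034 − 0.5902·-1.7414 = +6.4895 (running +25.4002)
  i=4: 0.5902·-1.6455 − 1.7865·-1.9034 = +2.4294 (running +27.8296)
  i=5: 1.7865·3.5496 − 1.2879·-1.6455 = +8.4605 (running +36.2901)
Area = |Σ|/2 = |36.2901|/2 = 18.1451

Area at t=0.123: 18.1451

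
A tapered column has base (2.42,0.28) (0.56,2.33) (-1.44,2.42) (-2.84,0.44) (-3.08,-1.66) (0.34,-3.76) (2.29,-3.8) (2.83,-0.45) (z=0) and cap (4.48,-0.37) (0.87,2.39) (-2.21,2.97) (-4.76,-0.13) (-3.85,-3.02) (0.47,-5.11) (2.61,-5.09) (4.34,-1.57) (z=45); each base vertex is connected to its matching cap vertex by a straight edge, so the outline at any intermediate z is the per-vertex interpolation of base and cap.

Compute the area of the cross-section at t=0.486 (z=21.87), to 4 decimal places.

Area at t=0.486: 37.6372

Cross-section at t=0.486: each vertex is (1-t)·p0[i] + t·p1[i].
  v1: (1-0.486)·(2.42,0.28) + 0.486·(4.48,-0.37) = (3.4212,-0.0359)
  v2: (1-0.486)·(0.56,2.33) + 0.486·(0.87,2.39) = (0.7107,2.3592)
  v3: (1-0.486)·(-1.44,2.42) + 0.486·(-2.21,2.97) = (-1.8142,2.6873)
  v4: (1-0.486)·(-2.84,0.44) + 0.486·(-4.76,-0.13) = (-3.7731,0.1630)
  v5: (1-0.486)·(-3.08,-1.66) + 0.486·(-3.85,-3.02) = (-3.4542,-2.3210)
  v6: (1-0.486)·(0.34,-3.76) + 0.486·(0.47,-5.11) = (0.4032,-4.4161)
  v7: (1-0.486)·(2.29,-3.8) + 0.486·(2.61,-5.09) = (2.4455,-4.4269)
  v8: (1-0.486)·(2.83,-0.45) + 0.486·(4.34,-1.57) = (3.5639,-0.9943)
Shoelace sum Σ(x_i·y_{i+1} − x_{i+1}·y_i):
  i=1: 3.4212·2.3592 − 0.7107·-0.0359 = +8.0966 (running +8.0966)
  i=2: 0.7107·2.6873 − -1.8142·2.3592 = +6.1898 (running +14.2864)
  i=3: -1.8142·0.1630 − -3.7731·2.6873 = +9.8438 (running +24.1302)
  i=4: -3.7731·-2.3210 − -3.4542·0.1630 = +9.3202 (running +33.4504)
  i=5: -3.4542·-4.4161 − 0.4032·-2.3210 = +16.1899 (running +49.6404)
  i=6: 0.4032·-4.4269 − 2.4455·-4.4161 = +9.0148 (running +58.6552)
  i=7: 2.4455·-0.9943 − 3.5639·-4.4269 = +13.3454 (running +72.0005)
  i=8: 3.5639·-0.0359 − 3.4212·-0.9943 = +3.2738 (running +75.2743)
Area = |Σ|/2 = |75.2743|/2 = 37.6372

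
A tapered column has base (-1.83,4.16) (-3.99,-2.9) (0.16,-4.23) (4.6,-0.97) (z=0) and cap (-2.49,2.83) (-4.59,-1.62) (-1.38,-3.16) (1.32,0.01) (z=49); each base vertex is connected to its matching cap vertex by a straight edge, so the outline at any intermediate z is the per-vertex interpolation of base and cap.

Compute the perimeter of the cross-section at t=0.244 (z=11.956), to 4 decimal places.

Perimeter at t=0.244: 23.4617

Cross-section at t=0.244: each vertex is (1-t)·p0[i] + t·p1[i].
  v1: (1-0.244)·(-1.83,4.16) + 0.244·(-2.49,2.83) = (-1.9910,3.8355)
  v2: (1-0.244)·(-3.99,-2.9) + 0.244·(-4.59,-1.62) = (-4.1364,-2.5877)
  v3: (1-0.244)·(0.16,-4.23) + 0.244·(-1.38,-3.16) = (-0.2158,-3.9689)
  v4: (1-0.244)·(4.6,-0.97) + 0.244·(1.32,0.01) = (3.7997,-0.7309)
Perimeter = Σ |v_{i+1} − v_i|:
  edge 1→2: √(-2.1454² + -6.4232²) = 6.7720 (running 6.7720)
  edge 2→3: √(3.9206² + -1.3812²) = 4.1568 (running 10.9288)
  edge 3→4: √(4.0154² + 3.2380²) = 5.1584 (running 16.0872)
  edge 4→1: √(-5.7907² + 4.5664²) = 7.3746 (running 23.4617)
Perimeter = 23.4617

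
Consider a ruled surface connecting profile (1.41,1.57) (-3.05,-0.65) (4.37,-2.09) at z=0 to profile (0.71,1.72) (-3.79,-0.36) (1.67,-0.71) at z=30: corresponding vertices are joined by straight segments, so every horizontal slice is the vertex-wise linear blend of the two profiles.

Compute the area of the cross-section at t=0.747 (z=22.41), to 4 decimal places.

Cross-section at t=0.747: each vertex is (1-t)·p0[i] + t·p1[i].
  v1: (1-0.747)·(1.41,1.57) + 0.747·(0.71,1.72) = (0.8871,1.6821)
  v2: (1-0.747)·(-3.05,-0.65) + 0.747·(-3.79,-0.36) = (-3.6028,-0.4334)
  v3: (1-0.747)·(4.37,-2.09) + 0.747·(1.67,-0.71) = (2.3531,-1.0591)
Shoelace sum Σ(x_i·y_{i+1} − x_{i+1}·y_i):
  i=1: 0.8871·-0.4334 − -3.6028·1.6821 = +5.6756 (running +5.6756)
  i=2: -3.6028·-1.0591 − 2.3531·-0.4334 = +4.8356 (running +10.5112)
  i=3: 2.3531·1.6821 − 0.8871·-1.0591 = +4.8976 (running +15.4088)
Area = |Σ|/2 = |15.4088|/2 = 7.7044

Area at t=0.747: 7.7044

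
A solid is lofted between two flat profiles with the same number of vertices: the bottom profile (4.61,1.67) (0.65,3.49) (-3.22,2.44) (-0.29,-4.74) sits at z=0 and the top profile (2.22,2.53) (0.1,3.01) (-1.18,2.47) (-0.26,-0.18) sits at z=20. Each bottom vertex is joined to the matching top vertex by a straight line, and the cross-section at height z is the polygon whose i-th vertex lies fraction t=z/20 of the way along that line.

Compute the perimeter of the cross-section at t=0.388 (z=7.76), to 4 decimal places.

Perimeter at t=0.388: 18.6778

Cross-section at t=0.388: each vertex is (1-t)·p0[i] + t·p1[i].
  v1: (1-0.388)·(4.61,1.67) + 0.388·(2.22,2.53) = (3.6827,2.0037)
  v2: (1-0.388)·(0.65,3.49) + 0.388·(0.1,3.01) = (0.4366,3.3038)
  v3: (1-0.388)·(-3.22,2.44) + 0.388·(-1.18,2.47) = (-2.4285,2.4516)
  v4: (1-0.388)·(-0.29,-4.74) + 0.388·(-0.26,-0.18) = (-0.2784,-2.9707)
Perimeter = Σ |v_{i+1} − v_i|:
  edge 1→2: √(-3.2461² + 1.3001²) = 3.4967 (running 3.4967)
  edge 2→3: √(-2.8651² + -0.8521²) = 2.9891 (running 6.4859)
  edge 3→4: √(2.1501² + -5.4224²) = 5.8331 (running 12.3190)
  edge 4→1: √(3.9610² + 4.9744²) = 6.3588 (running 18.6778)
Perimeter = 18.6778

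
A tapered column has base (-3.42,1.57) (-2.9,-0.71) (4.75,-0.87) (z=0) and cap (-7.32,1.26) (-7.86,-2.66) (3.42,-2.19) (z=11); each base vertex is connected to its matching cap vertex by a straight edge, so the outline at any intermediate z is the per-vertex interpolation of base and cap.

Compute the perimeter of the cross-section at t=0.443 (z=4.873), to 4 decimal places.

Cross-section at t=0.443: each vertex is (1-t)·p0[i] + t·p1[i].
  v1: (1-0.443)·(-3.42,1.57) + 0.443·(-7.32,1.26) = (-5.1477,1.4327)
  v2: (1-0.443)·(-2.9,-0.71) + 0.443·(-7.86,-2.66) = (-5.0973,-1.5738)
  v3: (1-0.443)·(4.75,-0.87) + 0.443·(3.42,-2.19) = (4.1608,-1.4548)
Perimeter = Σ |v_{i+1} − v_i|:
  edge 1→2: √(0.0504² + -3.0065²) = 3.0069 (running 3.0069)
  edge 2→3: √(9.2581² + 0.1191²) = 9.2589 (running 12.2658)
  edge 3→1: √(-9.3085² + 2.8874²) = 9.7461 (running 22.0119)
Perimeter = 22.0119

Perimeter at t=0.443: 22.0119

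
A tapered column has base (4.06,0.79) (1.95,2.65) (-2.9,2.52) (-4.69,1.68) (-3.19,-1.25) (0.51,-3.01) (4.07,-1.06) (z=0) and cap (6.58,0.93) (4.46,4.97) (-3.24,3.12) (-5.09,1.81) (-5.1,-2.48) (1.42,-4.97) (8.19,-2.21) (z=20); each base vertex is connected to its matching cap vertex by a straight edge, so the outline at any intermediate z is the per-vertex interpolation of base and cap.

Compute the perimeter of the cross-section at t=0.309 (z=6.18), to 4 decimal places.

Perimeter at t=0.309: 26.9776

Cross-section at t=0.309: each vertex is (1-t)·p0[i] + t·p1[i].
  v1: (1-0.309)·(4.06,0.79) + 0.309·(6.58,0.93) = (4.8387,0.8333)
  v2: (1-0.309)·(1.95,2.65) + 0.309·(4.46,4.97) = (2.7256,3.3669)
  v3: (1-0.309)·(-2.9,2.52) + 0.309·(-3.24,3.12) = (-3.0051,2.7054)
  v4: (1-0.309)·(-4.69,1.68) + 0.309·(-5.09,1.81) = (-4.8136,1.7202)
  v5: (1-0.309)·(-3.19,-1.25) + 0.309·(-5.1,-2.48) = (-3.7802,-1.6301)
  v6: (1-0.309)·(0.51,-3.01) + 0.309·(1.42,-4.97) = (0.7912,-3.6156)
  v7: (1-0.309)·(4.07,-1.06) + 0.309·(8.19,-2.21) = (5.3431,-1.4154)
Perimeter = Σ |v_{i+1} − v_i|:
  edge 1→2: √(-2.1131² + 2.5336²) = 3.2991 (running 3.2991)
  edge 2→3: √(-5.7307² + -0.6615²) = 5.7687 (running 9.0678)
  edge 3→4: √(-1.8085² + -0.9852²) = 2.0595 (running 11.1273)
  edge 4→5: √(1.0334² + -3.3502²) = 3.5060 (running 14.6333)
  edge 5→6: √(4.5714² + -1.9856²) = 4.9840 (running 19.6173)
  edge 6→7: √(4.5519² + 2.2003²) = 5.0558 (running 24.6731)
  edge 7→1: √(-0.5044² + 2.2486²) = 2.3045 (running 26.9776)
Perimeter = 26.9776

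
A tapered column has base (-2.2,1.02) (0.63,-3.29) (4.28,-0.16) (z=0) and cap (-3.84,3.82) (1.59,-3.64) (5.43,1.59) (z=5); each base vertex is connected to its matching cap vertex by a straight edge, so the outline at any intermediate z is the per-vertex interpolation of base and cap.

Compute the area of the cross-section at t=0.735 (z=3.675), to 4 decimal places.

Area at t=0.735: 23.6322

Cross-section at t=0.735: each vertex is (1-t)·p0[i] + t·p1[i].
  v1: (1-0.735)·(-2.2,1.02) + 0.735·(-3.84,3.82) = (-3.4054,3.0780)
  v2: (1-0.735)·(0.63,-3.29) + 0.735·(1.59,-3.64) = (1.3356,-3.5473)
  v3: (1-0.735)·(4.28,-0.16) + 0.735·(5.43,1.59) = (5.1252,1.1262)
Shoelace sum Σ(x_i·y_{i+1} − x_{i+1}·y_i):
  i=1: -3.4054·-3.5473 − 1.3356·3.0780 = +7.9688 (running +7.9688)
  i=2: 1.3356·1.1262 − 5.1252·-3.5473 = +19.6848 (running +27.6536)
  i=3: 5.1252·3.0780 − -3.4054·1.1262 = +19.6109 (running +47.2644)
Area = |Σ|/2 = |47.2644|/2 = 23.6322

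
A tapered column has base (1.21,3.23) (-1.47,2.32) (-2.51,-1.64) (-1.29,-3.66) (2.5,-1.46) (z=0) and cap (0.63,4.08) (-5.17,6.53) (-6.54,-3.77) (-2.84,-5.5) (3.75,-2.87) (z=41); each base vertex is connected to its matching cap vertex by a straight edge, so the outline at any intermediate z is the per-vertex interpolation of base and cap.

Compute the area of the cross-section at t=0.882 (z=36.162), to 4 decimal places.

Area at t=0.882: 70.7119

Cross-section at t=0.882: each vertex is (1-t)·p0[i] + t·p1[i].
  v1: (1-0.882)·(1.21,3.23) + 0.882·(0.63,4.08) = (0.6984,3.9797)
  v2: (1-0.882)·(-1.47,2.32) + 0.882·(-5.17,6.53) = (-4.7334,6.0332)
  v3: (1-0.882)·(-2.51,-1.64) + 0.882·(-6.54,-3.77) = (-6.0645,-3.5187)
  v4: (1-0.882)·(-1.29,-3.66) + 0.882·(-2.84,-5.5) = (-2.6571,-5.2829)
  v5: (1-0.882)·(2.5,-1.46) + 0.882·(3.75,-2.87) = (3.6025,-2.7036)
Shoelace sum Σ(x_i·y_{i+1} − x_{i+1}·y_i):
  i=1: 0.6984·6.0332 − -4.7334·3.9797 = +23.0514 (running +23.0514)
  i=2: -4.7334·-3.5187 − -6.0645·6.0332 = +53.2434 (running +76.2948)
  i=3: -6.0645·-5.2829 − -2.6571·-3.5187 = +22.6884 (running +98.9832)
  i=4: -2.6571·-2.7036 − 3.6025·-5.2829 = +26.2154 (running +125.1985)
  i=5: 3.6025·3.9797 − 0.6984·-2.7036 = +16.2252 (running +141.4237)
Area = |Σ|/2 = |141.4237|/2 = 70.7119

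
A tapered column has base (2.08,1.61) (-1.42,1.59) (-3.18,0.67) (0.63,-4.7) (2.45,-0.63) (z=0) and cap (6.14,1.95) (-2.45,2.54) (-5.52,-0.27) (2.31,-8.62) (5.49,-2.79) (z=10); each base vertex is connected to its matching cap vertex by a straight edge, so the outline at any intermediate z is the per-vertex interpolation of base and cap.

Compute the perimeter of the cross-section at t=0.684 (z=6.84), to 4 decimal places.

Cross-section at t=0.684: each vertex is (1-t)·p0[i] + t·p1[i].
  v1: (1-0.684)·(2.08,1.61) + 0.684·(6.14,1.95) = (4.8570,1.8426)
  v2: (1-0.684)·(-1.42,1.59) + 0.684·(-2.45,2.54) = (-2.1245,2.2398)
  v3: (1-0.684)·(-3.18,0.67) + 0.684·(-5.52,-0.27) = (-4.7806,0.0270)
  v4: (1-0.684)·(0.63,-4.7) + 0.684·(2.31,-8.62) = (1.7791,-7.3813)
  v5: (1-0.684)·(2.45,-0.63) + 0.684·(5.49,-2.79) = (4.5294,-2.1074)
Perimeter = Σ |v_{i+1} − v_i|:
  edge 1→2: √(-6.9816² + 0.3972²) = 6.9929 (running 6.9929)
  edge 2→3: √(-2.6560² + -2.2128²) = 3.4570 (running 10.4499)
  edge 3→4: √(6.5597² + -7.4083²) = 9.8951 (running 20.3449)
  edge 4→5: √(2.7502² + 5.2738²) = 5.9479 (running 26.2928)
  edge 5→1: √(0.3277² + 3.9500²) = 3.9636 (running 30.2564)
Perimeter = 30.2564

Perimeter at t=0.684: 30.2564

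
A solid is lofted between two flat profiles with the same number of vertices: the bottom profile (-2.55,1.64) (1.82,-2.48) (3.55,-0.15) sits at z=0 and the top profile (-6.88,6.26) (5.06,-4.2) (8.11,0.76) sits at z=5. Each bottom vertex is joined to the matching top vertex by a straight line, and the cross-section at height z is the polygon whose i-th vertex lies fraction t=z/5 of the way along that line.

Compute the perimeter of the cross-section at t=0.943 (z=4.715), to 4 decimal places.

Perimeter at t=0.943: 36.3853

Cross-section at t=0.943: each vertex is (1-t)·p0[i] + t·p1[i].
  v1: (1-0.943)·(-2.55,1.64) + 0.943·(-6.88,6.26) = (-6.6332,5.9967)
  v2: (1-0.943)·(1.82,-2.48) + 0.943·(5.06,-4.2) = (4.8753,-4.1020)
  v3: (1-0.943)·(3.55,-0.15) + 0.943·(8.11,0.76) = (7.8501,0.7081)
Perimeter = Σ |v_{i+1} − v_i|:
  edge 1→2: √(11.5085² + -10.0986²) = 15.3110 (running 15.3110)
  edge 2→3: √(2.9748² + 4.8101²) = 5.6556 (running 20.9667)
  edge 3→1: √(-14.4833² + 5.2885²) = 15.4186 (running 36.3853)
Perimeter = 36.3853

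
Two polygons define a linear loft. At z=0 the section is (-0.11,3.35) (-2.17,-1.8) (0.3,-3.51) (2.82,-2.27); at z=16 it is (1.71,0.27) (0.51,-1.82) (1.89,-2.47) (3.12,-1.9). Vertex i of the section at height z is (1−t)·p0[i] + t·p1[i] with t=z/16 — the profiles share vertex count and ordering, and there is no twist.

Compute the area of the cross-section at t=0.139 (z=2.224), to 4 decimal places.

Area at t=0.139: 14.5683

Cross-section at t=0.139: each vertex is (1-t)·p0[i] + t·p1[i].
  v1: (1-0.139)·(-0.11,3.35) + 0.139·(1.71,0.27) = (0.1430,2.9219)
  v2: (1-0.139)·(-2.17,-1.8) + 0.139·(0.51,-1.82) = (-1.7975,-1.8028)
  v3: (1-0.139)·(0.3,-3.51) + 0.139·(1.89,-2.47) = (0.5210,-3.3654)
  v4: (1-0.139)·(2.82,-2.27) + 0.139·(3.12,-1.9) = (2.8617,-2.2186)
Shoelace sum Σ(x_i·y_{i+1} − x_{i+1}·y_i):
  i=1: 0.1430·-1.8028 − -1.7975·2.9219 = +4.9943 (running +4.9943)
  i=2: -1.7975·-3.3654 − 0.5210·-1.8028 = +6.9886 (running +11.9828)
  i=3: 0.5210·-2.2186 − 2.8617·-3.3654 = +8.4750 (running +20.4578)
  i=4: 2.8617·2.9219 − 0.1430·-2.2186 = +8.6788 (running +29.1366)
Area = |Σ|/2 = |29.1366|/2 = 14.5683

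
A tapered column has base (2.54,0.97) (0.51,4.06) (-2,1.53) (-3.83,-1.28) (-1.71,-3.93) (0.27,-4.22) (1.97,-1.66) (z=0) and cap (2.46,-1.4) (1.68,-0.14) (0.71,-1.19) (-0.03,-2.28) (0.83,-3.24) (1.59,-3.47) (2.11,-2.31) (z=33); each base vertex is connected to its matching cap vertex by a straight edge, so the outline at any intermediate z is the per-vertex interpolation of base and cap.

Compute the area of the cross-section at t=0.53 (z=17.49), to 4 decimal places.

Cross-section at t=0.53: each vertex is (1-t)·p0[i] + t·p1[i].
  v1: (1-0.53)·(2.54,0.97) + 0.53·(2.46,-1.4) = (2.4976,-0.2861)
  v2: (1-0.53)·(0.51,4.06) + 0.53·(1.68,-0.14) = (1.1301,1.8340)
  v3: (1-0.53)·(-2,1.53) + 0.53·(0.71,-1.19) = (-0.5637,0.0884)
  v4: (1-0.53)·(-3.83,-1.28) + 0.53·(-0.03,-2.28) = (-1.8160,-1.8100)
  v5: (1-0.53)·(-1.71,-3.93) + 0.53·(0.83,-3.24) = (-0.3638,-3.5643)
  v6: (1-0.53)·(0.27,-4.22) + 0.53·(1.59,-3.47) = (0.9696,-3.8225)
  v7: (1-0.53)·(1.97,-1.66) + 0.53·(2.11,-2.31) = (2.0442,-2.0045)
Shoelace sum Σ(x_i·y_{i+1} − x_{i+1}·y_i):
  i=1: 2.4976·1.8340 − 1.1301·-0.2861 = +4.9039 (running +4.9039)
  i=2: 1.1301·0.0884 − -0.5637·1.8340 = +1.1337 (running +6.0376)
  i=3: -0.5637·-1.8100 − -1.8160·0.0884 = +1.1808 (running +7.2185)
  i=4: -1.8160·-3.5643 − -0.3638·-1.8100 = +5.8143 (running +13.0328)
  i=5: -0.3638·-3.8225 − 0.9696·-3.5643 = +4.8466 (running +17.8793)
  i=6: 0.9696·-2.0045 − 2.0442·-3.8225 = +5.8704 (running +23.7497)
  i=7: 2.0442·-0.2861 − 2.4976·-2.0045 = +4.4216 (running +28.1713)
Area = |Σ|/2 = |28.1713|/2 = 14.0857

Area at t=0.53: 14.0857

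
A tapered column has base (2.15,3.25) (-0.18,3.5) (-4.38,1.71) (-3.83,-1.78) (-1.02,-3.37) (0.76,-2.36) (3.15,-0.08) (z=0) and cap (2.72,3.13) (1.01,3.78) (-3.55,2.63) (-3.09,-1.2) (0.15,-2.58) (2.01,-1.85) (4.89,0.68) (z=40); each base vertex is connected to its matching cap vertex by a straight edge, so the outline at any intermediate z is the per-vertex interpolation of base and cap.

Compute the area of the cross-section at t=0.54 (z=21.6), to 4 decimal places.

Area at t=0.54: 35.9943

Cross-section at t=0.54: each vertex is (1-t)·p0[i] + t·p1[i].
  v1: (1-0.54)·(2.15,3.25) + 0.54·(2.72,3.13) = (2.4578,3.1852)
  v2: (1-0.54)·(-0.18,3.5) + 0.54·(1.01,3.78) = (0.4626,3.6512)
  v3: (1-0.54)·(-4.38,1.71) + 0.54·(-3.55,2.63) = (-3.9318,2.2068)
  v4: (1-0.54)·(-3.83,-1.78) + 0.54·(-3.09,-1.2) = (-3.4304,-1.4668)
  v5: (1-0.54)·(-1.02,-3.37) + 0.54·(0.15,-2.58) = (-0.3882,-2.9434)
  v6: (1-0.54)·(0.76,-2.36) + 0.54·(2.01,-1.85) = (1.4350,-2.0846)
  v7: (1-0.54)·(3.15,-0.08) + 0.54·(4.89,0.68) = (4.0896,0.3304)
Shoelace sum Σ(x_i·y_{i+1} − x_{i+1}·y_i):
  i=1: 2.4578·3.6512 − 0.4626·3.1852 = +7.5004 (running +7.5004)
  i=2: 0.4626·2.2068 − -3.9318·3.6512 = +15.3767 (running +22.8771)
  i=3: -3.9318·-1.4668 − -3.4304·2.2068 = +13.3374 (running +36.2145)
  i=4: -3.4304·-2.9434 − -0.3882·-1.4668 = +9.5276 (running +45.7421)
  i=5: -0.3882·-2.0846 − 1.4350·-2.9434 = +5.0330 (running +50.7751)
  i=6: 1.4350·0.3304 − 4.0896·-2.0846 = +8.9993 (running +59.7744)
  i=7: 4.0896·3.1852 − 2.4578·0.3304 = +12.2141 (running +71.9886)
Area = |Σ|/2 = |71.9886|/2 = 35.9943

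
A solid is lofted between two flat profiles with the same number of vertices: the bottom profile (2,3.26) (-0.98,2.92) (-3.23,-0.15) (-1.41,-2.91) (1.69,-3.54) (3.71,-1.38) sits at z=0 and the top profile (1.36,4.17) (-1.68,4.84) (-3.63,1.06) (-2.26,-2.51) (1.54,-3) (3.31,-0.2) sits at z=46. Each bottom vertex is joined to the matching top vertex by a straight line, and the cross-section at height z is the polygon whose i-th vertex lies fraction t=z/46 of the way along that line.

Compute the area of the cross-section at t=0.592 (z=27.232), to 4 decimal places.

Cross-section at t=0.592: each vertex is (1-t)·p0[i] + t·p1[i].
  v1: (1-0.592)·(2,3.26) + 0.592·(1.36,4.17) = (1.6211,3.7987)
  v2: (1-0.592)·(-0.98,2.92) + 0.592·(-1.68,4.84) = (-1.3944,4.0566)
  v3: (1-0.592)·(-3.23,-0.15) + 0.592·(-3.63,1.06) = (-3.4668,0.5663)
  v4: (1-0.592)·(-1.41,-2.91) + 0.592·(-2.26,-2.51) = (-1.9132,-2.6732)
  v5: (1-0.592)·(1.69,-3.54) + 0.592·(1.54,-3) = (1.6012,-3.2203)
  v6: (1-0.592)·(3.71,-1.38) + 0.592·(3.31,-0.2) = (3.4732,-0.6814)
Shoelace sum Σ(x_i·y_{i+1} − x_{i+1}·y_i):
  i=1: 1.6211·4.0566 − -1.3944·3.7987 = +11.8732 (running +11.8732)
  i=2: -1.3944·0.5663 − -3.4668·4.0566 = +13.2739 (running +25.1471)
  i=3: -3.4668·-2.6732 − -1.9132·0.5663 = +10.3509 (running +35.4981)
  i=4: -1.9132·-3.2203 − 1.6012·-2.6732 = +10.4414 (running +45.9395)
  i=5: 1.6012·-0.6814 − 3.4732·-3.2203 = +10.0937 (running +56.0332)
  i=6: 3.4732·3.7987 − 1.6211·-0.6814 = +14.2984 (running +70.3316)
Area = |Σ|/2 = |70.3316|/2 = 35.1658

Area at t=0.592: 35.1658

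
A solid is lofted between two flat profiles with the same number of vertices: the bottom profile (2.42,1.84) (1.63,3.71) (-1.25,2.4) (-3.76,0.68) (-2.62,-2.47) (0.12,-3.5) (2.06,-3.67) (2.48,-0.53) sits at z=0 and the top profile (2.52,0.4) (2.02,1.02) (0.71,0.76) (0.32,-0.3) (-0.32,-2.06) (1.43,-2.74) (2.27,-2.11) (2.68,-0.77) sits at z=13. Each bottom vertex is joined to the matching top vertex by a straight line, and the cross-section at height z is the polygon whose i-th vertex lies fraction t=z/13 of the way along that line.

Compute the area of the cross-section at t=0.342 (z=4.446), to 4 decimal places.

Area at t=0.342: 21.8178

Cross-section at t=0.342: each vertex is (1-t)·p0[i] + t·p1[i].
  v1: (1-0.342)·(2.42,1.84) + 0.342·(2.52,0.4) = (2.4542,1.3475)
  v2: (1-0.342)·(1.63,3.71) + 0.342·(2.02,1.02) = (1.7634,2.7900)
  v3: (1-0.342)·(-1.25,2.4) + 0.342·(0.71,0.76) = (-0.5797,1.8391)
  v4: (1-0.342)·(-3.76,0.68) + 0.342·(0.32,-0.3) = (-2.3646,0.3448)
  v5: (1-0.342)·(-2.62,-2.47) + 0.342·(-0.32,-2.06) = (-1.8334,-2.3298)
  v6: (1-0.342)·(0.12,-3.5) + 0.342·(1.43,-2.74) = (0.5680,-3.2401)
  v7: (1-0.342)·(2.06,-3.67) + 0.342·(2.27,-2.11) = (2.1318,-3.1365)
  v8: (1-0.342)·(2.48,-0.53) + 0.342·(2.68,-0.77) = (2.5484,-0.6121)
Shoelace sum Σ(x_i·y_{i+1} − x_{i+1}·y_i):
  i=1: 2.4542·2.7900 − 1.7634·1.3475 = +4.4711 (running +4.4711)
  i=2: 1.7634·1.8391 − -0.5797·2.7900 = +4.8604 (running +9.3315)
  i=3: -0.5797·0.3448 − -2.3646·1.8391 = +4.1490 (running +13.4804)
  i=4: -2.3646·-2.3298 − -1.8334·0.3448 = +6.1413 (running +19.6217)
  i=5: -1.8334·-3.2401 − 0.5680·-2.3298 = +7.2637 (running +26.8855)
  i=6: 0.5680·-3.1365 − 2.1318·-3.2401 = +5.1257 (running +32.0112)
  i=7: 2.1318·-0.6121 − 2.5484·-3.1365 = +6.6882 (running +38.6993)
  i=8: 2.5484·1.3475 − 2.4542·-0.6121 = +4.9362 (running +43.6355)
Area = |Σ|/2 = |43.6355|/2 = 21.8178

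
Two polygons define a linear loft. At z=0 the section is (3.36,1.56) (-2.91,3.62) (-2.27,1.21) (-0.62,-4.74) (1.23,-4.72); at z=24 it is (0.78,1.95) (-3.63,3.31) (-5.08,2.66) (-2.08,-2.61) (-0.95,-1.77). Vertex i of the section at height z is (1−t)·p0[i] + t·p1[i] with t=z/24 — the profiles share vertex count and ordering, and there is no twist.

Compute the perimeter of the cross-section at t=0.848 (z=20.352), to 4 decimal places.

Perimeter at t=0.848: 18.3441

Cross-section at t=0.848: each vertex is (1-t)·p0[i] + t·p1[i].
  v1: (1-0.848)·(3.36,1.56) + 0.848·(0.78,1.95) = (1.1722,1.8907)
  v2: (1-0.848)·(-2.91,3.62) + 0.848·(-3.63,3.31) = (-3.5206,3.3571)
  v3: (1-0.848)·(-2.27,1.21) + 0.848·(-5.08,2.66) = (-4.6529,2.4396)
  v4: (1-0.848)·(-0.62,-4.74) + 0.848·(-2.08,-2.61) = (-1.8581,-2.9338)
  v5: (1-0.848)·(1.23,-4.72) + 0.848·(-0.95,-1.77) = (-0.6186,-2.2184)
Perimeter = Σ |v_{i+1} − v_i|:
  edge 1→2: √(-4.6927² + 1.4664²) = 4.9165 (running 4.9165)
  edge 2→3: √(-1.1323² + -0.9175²) = 1.4574 (running 6.3739)
  edge 3→4: √(2.7948² + -5.3734²) = 6.0567 (running 12.4306)
  edge 4→5: √(1.2394² + 0.7154²) = 1.4311 (running 13.8617)
  edge 5→1: √(1.7908² + 4.1091²) = 4.4824 (running 18.3441)
Perimeter = 18.3441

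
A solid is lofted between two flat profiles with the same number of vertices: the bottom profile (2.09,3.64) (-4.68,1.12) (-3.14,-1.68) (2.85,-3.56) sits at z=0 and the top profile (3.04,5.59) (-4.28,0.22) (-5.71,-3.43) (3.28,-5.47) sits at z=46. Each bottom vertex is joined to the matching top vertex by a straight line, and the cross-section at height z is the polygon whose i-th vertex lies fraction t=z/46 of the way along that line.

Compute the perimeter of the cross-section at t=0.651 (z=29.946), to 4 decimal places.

Cross-section at t=0.651: each vertex is (1-t)·p0[i] + t·p1[i].
  v1: (1-0.651)·(2.09,3.64) + 0.651·(3.04,5.59) = (2.7085,4.9094)
  v2: (1-0.651)·(-4.68,1.12) + 0.651·(-4.28,0.22) = (-4.4196,0.5341)
  v3: (1-0.651)·(-3.14,-1.68) + 0.651·(-5.71,-3.43) = (-4.8131,-2.8193)
  v4: (1-0.651)·(2.85,-3.56) + 0.651·(3.28,-5.47) = (3.1299,-4.8034)
Perimeter = Σ |v_{i+1} − v_i|:
  edge 1→2: √(-7.1280² + -4.3753²) = 8.3638 (running 8.3638)
  edge 2→3: √(-0.3935² + -3.3534²) = 3.3764 (running 11.7401)
  edge 3→4: √(7.9430² + -1.9842²) = 8.1871 (running 19.9272)
  edge 4→1: √(-0.4215² + 9.7129²) = 9.7220 (running 29.6492)
Perimeter = 29.6492

Perimeter at t=0.651: 29.6492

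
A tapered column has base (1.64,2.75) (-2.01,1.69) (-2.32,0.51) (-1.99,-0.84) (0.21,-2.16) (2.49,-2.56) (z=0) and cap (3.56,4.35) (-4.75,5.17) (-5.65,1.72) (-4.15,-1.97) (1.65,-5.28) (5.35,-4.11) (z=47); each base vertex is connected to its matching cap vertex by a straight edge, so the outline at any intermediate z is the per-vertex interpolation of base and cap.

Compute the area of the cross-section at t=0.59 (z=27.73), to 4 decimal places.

Cross-section at t=0.59: each vertex is (1-t)·p0[i] + t·p1[i].
  v1: (1-0.59)·(1.64,2.75) + 0.59·(3.56,4.35) = (2.7728,3.6940)
  v2: (1-0.59)·(-2.01,1.69) + 0.59·(-4.75,5.17) = (-3.6266,3.7432)
  v3: (1-0.59)·(-2.32,0.51) + 0.59·(-5.65,1.72) = (-4.2847,1.2239)
  v4: (1-0.59)·(-1.99,-0.84) + 0.59·(-4.15,-1.97) = (-3.2644,-1.5067)
  v5: (1-0.59)·(0.21,-2.16) + 0.59·(1.65,-5.28) = (1.0596,-4.0008)
  v6: (1-0.59)·(2.49,-2.56) + 0.59·(5.35,-4.11) = (4.1774,-3.4745)
Shoelace sum Σ(x_i·y_{i+1} − x_{i+1}·y_i):
  i=1: 2.7728·3.7432 − -3.6266·3.6940 = +23.7758 (running +23.7758)
  i=2: -3.6266·1.2239 − -4.2847·3.7432 = +11.5999 (running +35.3757)
  i=3: -4.2847·-1.5067 − -3.2644·1.2239 = +10.4511 (running +45.8268)
  i=4: -3.2644·-4.0008 − 1.0596·-1.5067 = +14.6567 (running +60.4835)
  i=5: 1.0596·-3.4745 − 4.1774·-4.0008 = +13.0314 (running +73.5148)
  i=6: 4.1774·3.6940 − 2.7728·-3.4745 = +25.0654 (running +98.5802)
Area = |Σ|/2 = |98.5802|/2 = 49.2901

Area at t=0.59: 49.2901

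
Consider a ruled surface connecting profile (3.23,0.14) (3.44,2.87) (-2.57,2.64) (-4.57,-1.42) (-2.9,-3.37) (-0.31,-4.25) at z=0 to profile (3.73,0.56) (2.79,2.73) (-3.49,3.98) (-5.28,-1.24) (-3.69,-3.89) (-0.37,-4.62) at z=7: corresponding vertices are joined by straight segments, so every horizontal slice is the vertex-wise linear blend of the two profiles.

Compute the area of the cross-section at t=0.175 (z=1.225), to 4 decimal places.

Cross-section at t=0.175: each vertex is (1-t)·p0[i] + t·p1[i].
  v1: (1-0.175)·(3.23,0.14) + 0.175·(3.73,0.56) = (3.3175,0.2135)
  v2: (1-0.175)·(3.44,2.87) + 0.175·(2.79,2.73) = (3.3262,2.8455)
  v3: (1-0.175)·(-2.57,2.64) + 0.175·(-3.49,3.98) = (-2.7310,2.8745)
  v4: (1-0.175)·(-4.57,-1.42) + 0.175·(-5.28,-1.24) = (-4.6943,-1.3885)
  v5: (1-0.175)·(-2.9,-3.37) + 0.175·(-3.69,-3.89) = (-3.0382,-3.4610)
  v6: (1-0.175)·(-0.31,-4.25) + 0.175·(-0.37,-4.62) = (-0.3205,-4.3148)
Shoelace sum Σ(x_i·y_{i+1} − x_{i+1}·y_i):
  i=1: 3.3175·2.8455 − 3.3262·0.2135 = +8.7298 (running +8.7298)
  i=2: 3.3262·2.8745 − -2.7310·2.8455 = +17.3324 (running +26.0622)
  i=3: -2.7310·-1.3885 − -4.6943·2.8745 = +17.2856 (running +43.3478)
  i=4: -4.6943·-3.4610 − -3.0382·-1.3885 = +12.0282 (running +55.3760)
  i=5: -3.0382·-4.3148 − -0.3205·-3.4610 = +12.0000 (running +67.3760)
  i=6: -0.3205·0.2135 − 3.3175·-4.3148 = +14.2458 (running +81.6218)
Area = |Σ|/2 = |81.6218|/2 = 40.8109

Area at t=0.175: 40.8109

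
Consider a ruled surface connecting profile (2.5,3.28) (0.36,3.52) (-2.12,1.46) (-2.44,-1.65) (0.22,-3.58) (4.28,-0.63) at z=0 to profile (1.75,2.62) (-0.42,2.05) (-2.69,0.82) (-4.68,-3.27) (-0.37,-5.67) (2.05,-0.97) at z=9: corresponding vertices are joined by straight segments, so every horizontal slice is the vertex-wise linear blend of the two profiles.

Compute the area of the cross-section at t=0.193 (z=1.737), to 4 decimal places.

Cross-section at t=0.193: each vertex is (1-t)·p0[i] + t·p1[i].
  v1: (1-0.193)·(2.5,3.28) + 0.193·(1.75,2.62) = (2.3552,3.1526)
  v2: (1-0.193)·(0.36,3.52) + 0.193·(-0.42,2.05) = (0.2095,3.2363)
  v3: (1-0.193)·(-2.12,1.46) + 0.193·(-2.69,0.82) = (-2.2300,1.3365)
  v4: (1-0.193)·(-2.44,-1.65) + 0.193·(-4.68,-3.27) = (-2.8723,-1.9627)
  v5: (1-0.193)·(0.22,-3.58) + 0.193·(-0.37,-5.67) = (0.1061,-3.9834)
  v6: (1-0.193)·(4.28,-0.63) + 0.193·(2.05,-0.97) = (3.8496,-0.6956)
Shoelace sum Σ(x_i·y_{i+1} − x_{i+1}·y_i):
  i=1: 2.3552·3.2363 − 0.2095·3.1526 = +6.9619 (running +6.9619)
  i=2: 0.2095·1.3365 − -2.2300·3.2363 = +7.4969 (running +14.4588)
  i=3: -2.2300·-1.9627 − -2.8723·1.3365 = +8.2155 (running +22.6744)
  i=4: -2.8723·-3.9834 − 0.1061·-1.9627 = +11.6498 (running +34.3242)
  i=5: 0.1061·-0.6956 − 3.8496·-3.9834 = +15.2606 (running +49.5848)
  i=6: 3.8496·3.1526 − 2.3552·-0.6956 = +13.7747 (running +63.3595)
Area = |Σ|/2 = |63.3595|/2 = 31.6797

Area at t=0.193: 31.6797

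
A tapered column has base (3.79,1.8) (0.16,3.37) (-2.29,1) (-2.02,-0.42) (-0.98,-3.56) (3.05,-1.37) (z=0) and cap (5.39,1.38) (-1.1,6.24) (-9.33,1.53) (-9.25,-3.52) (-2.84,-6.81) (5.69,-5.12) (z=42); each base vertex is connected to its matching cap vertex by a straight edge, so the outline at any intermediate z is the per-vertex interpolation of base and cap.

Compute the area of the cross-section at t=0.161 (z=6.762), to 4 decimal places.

Area at t=0.161: 38.9043

Cross-section at t=0.161: each vertex is (1-t)·p0[i] + t·p1[i].
  v1: (1-0.161)·(3.79,1.8) + 0.161·(5.39,1.38) = (4.0476,1.7324)
  v2: (1-0.161)·(0.16,3.37) + 0.161·(-1.1,6.24) = (-0.0429,3.8321)
  v3: (1-0.161)·(-2.29,1) + 0.161·(-9.33,1.53) = (-3.4234,1.0853)
  v4: (1-0.161)·(-2.02,-0.42) + 0.161·(-9.25,-3.52) = (-3.1840,-0.9191)
  v5: (1-0.161)·(-0.98,-3.56) + 0.161·(-2.84,-6.81) = (-1.2795,-4.0832)
  v6: (1-0.161)·(3.05,-1.37) + 0.161·(5.69,-5.12) = (3.4750,-1.9737)
Shoelace sum Σ(x_i·y_{i+1} − x_{i+1}·y_i):
  i=1: 4.0476·3.8321 − -0.0429·1.7324 = +15.5849 (running +15.5849)
  i=2: -0.0429·1.0853 − -3.4234·3.8321 = +13.0723 (running +28.6573)
  i=3: -3.4234·-0.9191 − -3.1840·1.0853 = +6.6022 (running +35.2595)
  i=4: -3.1840·-4.0832 − -1.2795·-0.9191 = +11.8252 (running +47.0847)
  i=5: -1.2795·-1.9737 − 3.4750·-4.0832 = +16.7148 (running +63.7995)
  i=6: 3.4750·1.7324 − 4.0476·-1.9737 = +14.0090 (running +77.8086)
Area = |Σ|/2 = |77.8086|/2 = 38.9043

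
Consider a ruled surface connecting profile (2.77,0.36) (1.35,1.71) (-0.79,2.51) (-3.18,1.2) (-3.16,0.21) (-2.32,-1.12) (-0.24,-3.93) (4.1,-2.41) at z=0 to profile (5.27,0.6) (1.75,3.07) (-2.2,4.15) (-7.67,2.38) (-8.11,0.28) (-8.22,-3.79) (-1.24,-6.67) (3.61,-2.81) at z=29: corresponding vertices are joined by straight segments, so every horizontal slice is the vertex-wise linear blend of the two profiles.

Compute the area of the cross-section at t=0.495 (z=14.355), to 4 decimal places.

Area at t=0.495: 58.4862

Cross-section at t=0.495: each vertex is (1-t)·p0[i] + t·p1[i].
  v1: (1-0.495)·(2.77,0.36) + 0.495·(5.27,0.6) = (4.0075,0.4788)
  v2: (1-0.495)·(1.35,1.71) + 0.495·(1.75,3.07) = (1.5480,2.3832)
  v3: (1-0.495)·(-0.79,2.51) + 0.495·(-2.2,4.15) = (-1.4880,3.3218)
  v4: (1-0.495)·(-3.18,1.2) + 0.495·(-7.67,2.38) = (-5.4025,1.7841)
  v5: (1-0.495)·(-3.16,0.21) + 0.495·(-8.11,0.28) = (-5.6103,0.2446)
  v6: (1-0.495)·(-2.32,-1.12) + 0.495·(-8.22,-3.79) = (-5.2405,-2.4417)
  v7: (1-0.495)·(-0.24,-3.93) + 0.495·(-1.24,-6.67) = (-0.7350,-5.2863)
  v8: (1-0.495)·(4.1,-2.41) + 0.495·(3.61,-2.81) = (3.8575,-2.6080)
Shoelace sum Σ(x_i·y_{i+1} − x_{i+1}·y_i):
  i=1: 4.0075·2.3832 − 1.5480·0.4788 = +8.8095 (running +8.8095)
  i=2: 1.5480·3.3218 − -1.4880·2.3832 = +8.6882 (running +17.4977)
  i=3: -1.4880·1.7841 − -5.4025·3.3218 = +15.2915 (running +32.7893)
  i=4: -5.4025·0.2446 − -5.6103·1.7841 = +8.6875 (running +41.4768)
  i=5: -5.6103·-2.4417 − -5.2405·0.2446 = +14.9804 (running +56.4571)
  i=6: -5.2405·-5.2863 − -0.7350·-2.4417 = +25.9082 (running +82.3654)
  i=7: -0.7350·-2.6080 − 3.8575·-5.2863 = +22.3085 (running +104.6739)
  i=8: 3.8575·0.4788 − 4.0075·-2.6080 = +12.2985 (running +116.9724)
Area = |Σ|/2 = |116.9724|/2 = 58.4862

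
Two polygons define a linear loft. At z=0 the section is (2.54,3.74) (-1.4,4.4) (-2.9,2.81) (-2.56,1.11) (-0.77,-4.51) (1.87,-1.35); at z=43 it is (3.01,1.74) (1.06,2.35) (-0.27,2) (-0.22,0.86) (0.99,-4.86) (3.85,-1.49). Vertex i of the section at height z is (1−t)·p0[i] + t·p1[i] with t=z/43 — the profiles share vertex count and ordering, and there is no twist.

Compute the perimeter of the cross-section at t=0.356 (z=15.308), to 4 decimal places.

Cross-section at t=0.356: each vertex is (1-t)·p0[i] + t·p1[i].
  v1: (1-0.356)·(2.54,3.74) + 0.356·(3.01,1.74) = (2.7073,3.0280)
  v2: (1-0.356)·(-1.4,4.4) + 0.356·(1.06,2.35) = (-0.5242,3.6702)
  v3: (1-0.356)·(-2.9,2.81) + 0.356·(-0.27,2) = (-1.9637,2.5216)
  v4: (1-0.356)·(-2.56,1.11) + 0.356·(-0.22,0.86) = (-1.7270,1.0210)
  v5: (1-0.356)·(-0.77,-4.51) + 0.356·(0.99,-4.86) = (-0.1434,-4.6346)
  v6: (1-0.356)·(1.87,-1.35) + 0.356·(3.85,-1.49) = (2.5749,-1.3998)
Perimeter = Σ |v_{i+1} − v_i|:
  edge 1→2: √(-3.2316² + 0.6422²) = 3.2948 (running 3.2948)
  edge 2→3: √(-1.4395² + -1.1486²) = 1.8415 (running 5.1363)
  edge 3→4: √(0.2368² + -1.5006²) = 1.5192 (running 6.6555)
  edge 4→5: √(1.5835² + -5.6556²) = 5.8731 (running 12.5286)
  edge 5→6: √(2.7183² + 3.2348²) = 4.2253 (running 16.7539)
  edge 6→1: √(0.1324² + 4.4278²) = 4.4298 (running 21.1837)
Perimeter = 21.1837

Perimeter at t=0.356: 21.1837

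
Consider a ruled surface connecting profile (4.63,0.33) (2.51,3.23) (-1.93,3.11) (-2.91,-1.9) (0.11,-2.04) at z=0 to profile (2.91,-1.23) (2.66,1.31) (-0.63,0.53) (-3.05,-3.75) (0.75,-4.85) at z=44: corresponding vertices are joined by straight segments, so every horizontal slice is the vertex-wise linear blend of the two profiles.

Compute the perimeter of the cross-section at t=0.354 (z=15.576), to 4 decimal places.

Perimeter at t=0.354: 20.1268

Cross-section at t=0.354: each vertex is (1-t)·p0[i] + t·p1[i].
  v1: (1-0.354)·(4.63,0.33) + 0.354·(2.91,-1.23) = (4.0211,-0.2222)
  v2: (1-0.354)·(2.51,3.23) + 0.354·(2.66,1.31) = (2.5631,2.5503)
  v3: (1-0.354)·(-1.93,3.11) + 0.354·(-0.63,0.53) = (-1.4698,2.1967)
  v4: (1-0.354)·(-2.91,-1.9) + 0.354·(-3.05,-3.75) = (-2.9596,-2.5549)
  v5: (1-0.354)·(0.11,-2.04) + 0.354·(0.75,-4.85) = (0.3366,-3.0347)
Perimeter = Σ |v_{i+1} − v_i|:
  edge 1→2: √(-1.4580² + 2.7726²) = 3.1326 (running 3.1326)
  edge 2→3: √(-4.0329² + -0.3536²) = 4.0484 (running 7.1809)
  edge 3→4: √(-1.4898² + -4.7516²) = 4.9796 (running 12.1606)
  edge 4→5: √(3.2961² + -0.4798²) = 3.3309 (running 15.4914)
  edge 5→1: √(3.6846² + 2.8125²) = 4.6353 (running 20.1268)
Perimeter = 20.1268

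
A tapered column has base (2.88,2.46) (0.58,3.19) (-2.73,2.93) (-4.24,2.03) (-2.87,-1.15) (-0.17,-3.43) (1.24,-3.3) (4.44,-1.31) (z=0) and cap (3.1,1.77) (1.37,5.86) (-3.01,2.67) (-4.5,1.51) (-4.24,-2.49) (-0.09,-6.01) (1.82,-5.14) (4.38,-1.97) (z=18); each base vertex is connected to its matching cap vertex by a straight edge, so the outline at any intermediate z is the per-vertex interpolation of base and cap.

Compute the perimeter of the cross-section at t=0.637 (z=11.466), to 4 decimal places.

Perimeter at t=0.637: 28.0742

Cross-section at t=0.637: each vertex is (1-t)·p0[i] + t·p1[i].
  v1: (1-0.637)·(2.88,2.46) + 0.637·(3.1,1.77) = (3.0201,2.0205)
  v2: (1-0.637)·(0.58,3.19) + 0.637·(1.37,5.86) = (1.0832,4.8908)
  v3: (1-0.637)·(-2.73,2.93) + 0.637·(-3.01,2.67) = (-2.9084,2.7644)
  v4: (1-0.637)·(-4.24,2.03) + 0.637·(-4.5,1.51) = (-4.4056,1.6988)
  v5: (1-0.637)·(-2.87,-1.15) + 0.637·(-4.24,-2.49) = (-3.7427,-2.0036)
  v6: (1-0.637)·(-0.17,-3.43) + 0.637·(-0.09,-6.01) = (-0.1190,-5.0735)
  v7: (1-0.637)·(1.24,-3.3) + 0.637·(1.82,-5.14) = (1.6095,-4.4721)
  v8: (1-0.637)·(4.44,-1.31) + 0.637·(4.38,-1.97) = (4.4018,-1.7304)
Perimeter = Σ |v_{i+1} − v_i|:
  edge 1→2: √(-1.9369² + 2.8703²) = 3.4627 (running 3.4627)
  edge 2→3: √(-3.9916² + -2.1264²) = 4.5227 (running 7.9854)
  edge 3→4: √(-1.4973² + -1.0656²) = 1.8378 (running 9.8231)
  edge 4→5: √(0.6629² + -3.7023²) = 3.7612 (running 13.5843)
  edge 5→6: √(3.6237² + -3.0699²) = 4.7492 (running 18.3336)
  edge 6→7: √(1.7285² + 0.6014²) = 1.8301 (running 20.1637)
  edge 7→8: √(2.7923² + 2.7417²) = 3.9133 (running 24.0770)
  edge 8→1: √(-1.3816² + 3.7509²) = 3.9973 (running 28.0742)
Perimeter = 28.0742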